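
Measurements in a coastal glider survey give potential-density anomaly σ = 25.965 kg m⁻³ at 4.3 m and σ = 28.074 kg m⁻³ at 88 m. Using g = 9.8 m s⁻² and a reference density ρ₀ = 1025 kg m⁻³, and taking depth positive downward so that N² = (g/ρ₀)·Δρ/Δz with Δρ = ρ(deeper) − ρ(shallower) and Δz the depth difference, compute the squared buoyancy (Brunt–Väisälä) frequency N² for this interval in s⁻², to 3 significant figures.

2.41 × 10⁻⁴ s⁻²

Δρ = 1028.074 − 1025.965 = 2.109 kg m⁻³ over Δz = 88 − 4.3 = 83.7 m.
N² = (9.8/1025) × (2.109/83.7) = 2.4091 × 10⁻⁴ s⁻² ≈ 2.41 × 10⁻⁴ s⁻².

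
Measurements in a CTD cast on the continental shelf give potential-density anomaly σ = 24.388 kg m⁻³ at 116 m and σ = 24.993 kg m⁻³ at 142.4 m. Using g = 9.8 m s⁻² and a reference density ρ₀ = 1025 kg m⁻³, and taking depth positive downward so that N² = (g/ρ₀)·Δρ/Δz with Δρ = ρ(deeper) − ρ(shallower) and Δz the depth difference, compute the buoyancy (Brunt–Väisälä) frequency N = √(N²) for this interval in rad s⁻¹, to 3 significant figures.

0.0148 rad s⁻¹

Δρ = 1024.993 − 1024.388 = 0.605 kg m⁻³ over Δz = 142.4 − 116 = 26.4 m.
N² = (9.8/1025) × (0.605/26.4) = 2.1911 × 10⁻⁴ s⁻².
N = √(2.1911 × 10⁻⁴) = 0.014802 rad s⁻¹ ≈ 0.0148 rad s⁻¹.
Since Δρ > 0 the layer is stably stratified.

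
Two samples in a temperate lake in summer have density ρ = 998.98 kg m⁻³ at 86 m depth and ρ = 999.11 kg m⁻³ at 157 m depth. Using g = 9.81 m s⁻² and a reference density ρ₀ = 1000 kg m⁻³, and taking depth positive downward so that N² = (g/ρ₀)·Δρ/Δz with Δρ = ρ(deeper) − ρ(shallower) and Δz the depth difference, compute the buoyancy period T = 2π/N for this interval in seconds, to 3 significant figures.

1.48 × 10³ s

Δρ = 999.11 − 998.98 = 0.13 kg m⁻³ over Δz = 157 − 86 = 71 m.
N² = (9.81/1000) × (0.13/71) = 1.7962 × 10⁻⁵ s⁻².
N = √(1.7962 × 10⁻⁵) = 4.2382 × 10⁻³ rad s⁻¹, so T = 2π/N = 1.4825 × 10³ s ≈ 1.48 × 10³ s.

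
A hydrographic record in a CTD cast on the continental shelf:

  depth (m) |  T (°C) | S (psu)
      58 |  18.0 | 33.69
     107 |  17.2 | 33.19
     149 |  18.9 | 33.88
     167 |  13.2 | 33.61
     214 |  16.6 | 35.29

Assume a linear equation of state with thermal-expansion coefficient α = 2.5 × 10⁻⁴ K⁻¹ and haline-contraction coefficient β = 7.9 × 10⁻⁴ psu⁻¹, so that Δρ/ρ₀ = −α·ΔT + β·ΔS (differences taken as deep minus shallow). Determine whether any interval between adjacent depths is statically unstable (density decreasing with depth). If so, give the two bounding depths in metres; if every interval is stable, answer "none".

Evaluate Δρ/ρ₀ = −αΔT + βΔS across each adjacent pair:
  58–107 m: −αΔT+βΔS = −(2.5 × 10⁻⁴)(-0.8)+(7.9 × 10⁻⁴)(-0.50) = -1.9 × 10⁻⁴ → UNSTABLE
  107–149 m: −αΔT+βΔS = −(2.5 × 10⁻⁴)(+1.7)+(7.9 × 10⁻⁴)(+0.69) = 1.2 × 10⁻⁴ → stable
  149–167 m: −αΔT+βΔS = −(2.5 × 10⁻⁴)(-5.7)+(7.9 × 10⁻⁴)(-0.27) = 1.2 × 10⁻³ → stable
  167–214 m: −αΔT+βΔS = −(2.5 × 10⁻⁴)(+3.4)+(7.9 × 10⁻⁴)(+1.68) = 4.8 × 10⁻⁴ → stable
The 58–107 m interval has Δρ < 0: lighter water underlies denser water.

58–107 m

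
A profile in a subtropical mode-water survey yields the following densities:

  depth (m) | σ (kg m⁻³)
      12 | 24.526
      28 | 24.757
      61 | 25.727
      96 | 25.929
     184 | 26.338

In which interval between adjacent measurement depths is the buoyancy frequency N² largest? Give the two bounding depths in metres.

Compute the density gradient over each adjacent pair:
  12–28 m: Δρ/Δz = 0.231/16 = 0.014 kg m⁻⁴
  28–61 m: Δρ/Δz = 0.970/33 = 0.029 kg m⁻⁴
  61–96 m: Δρ/Δz = 0.202/35 = 5.8 × 10⁻³ kg m⁻⁴
  96–184 m: Δρ/Δz = 0.409/88 = 4.6 × 10⁻³ kg m⁻⁴
The largest gradient is in the 28–61 m interval — the pycnocline.

28–61 m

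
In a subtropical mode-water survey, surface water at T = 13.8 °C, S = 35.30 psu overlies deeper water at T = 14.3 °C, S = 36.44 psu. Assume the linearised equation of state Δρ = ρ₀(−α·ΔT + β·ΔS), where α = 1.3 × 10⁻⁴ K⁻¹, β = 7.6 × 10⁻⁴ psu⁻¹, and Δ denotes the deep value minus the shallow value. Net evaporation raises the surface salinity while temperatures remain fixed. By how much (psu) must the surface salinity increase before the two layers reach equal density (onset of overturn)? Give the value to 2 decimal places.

1.05 psu

Neutral buoyancy requires −α(T_deep − T_surf) + β(S_deep − S_surf′) = 0.
S_surf′ = S_deep − (α/β)·ΔT = 36.44 − (1.3 × 10⁻⁴/7.6 × 10⁻⁴)·(+0.5) = 36.3545 psu.
Increase required: 36.3545 − 35.30 = 1.0545 psu.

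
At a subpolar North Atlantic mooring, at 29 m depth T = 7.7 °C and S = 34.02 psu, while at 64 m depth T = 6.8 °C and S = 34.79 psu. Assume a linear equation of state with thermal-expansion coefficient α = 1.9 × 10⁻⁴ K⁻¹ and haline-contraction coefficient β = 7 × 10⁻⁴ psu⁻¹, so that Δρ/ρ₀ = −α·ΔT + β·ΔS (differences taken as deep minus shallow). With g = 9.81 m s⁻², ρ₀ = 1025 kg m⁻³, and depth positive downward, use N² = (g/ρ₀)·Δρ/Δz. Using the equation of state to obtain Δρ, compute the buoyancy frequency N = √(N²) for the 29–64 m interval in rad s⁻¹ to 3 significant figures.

0.0141 rad s⁻¹

ΔT = -0.9 K, ΔS = +0.77 psu (deep − shallow).
Δρ/ρ₀ = −αΔT + βΔS = 1.71 × 10⁻⁴ + 5.39 × 10⁻⁴ = 7.10 × 10⁻⁴, so Δρ ≈ 0.7278 kg m⁻³.
N² = (g/ρ₀)·Δρ/Δz = g·(Δρ/ρ₀)/Δz = 9.81 × 7.10 × 10⁻⁴ / 35 = 1.9900 × 10⁻⁴ s⁻².
N = √(1.9900 × 10⁻⁴) = 0.014107 rad s⁻¹ ≈ 0.0141 rad s⁻¹.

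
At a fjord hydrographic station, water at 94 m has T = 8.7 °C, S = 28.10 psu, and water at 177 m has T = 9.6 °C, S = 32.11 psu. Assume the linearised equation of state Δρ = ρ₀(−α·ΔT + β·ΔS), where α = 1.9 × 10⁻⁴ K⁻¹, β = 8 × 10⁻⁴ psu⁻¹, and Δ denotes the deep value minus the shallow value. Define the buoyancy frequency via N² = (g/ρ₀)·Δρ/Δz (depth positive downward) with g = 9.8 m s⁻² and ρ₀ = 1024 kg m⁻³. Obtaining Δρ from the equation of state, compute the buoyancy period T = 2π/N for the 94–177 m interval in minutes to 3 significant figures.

5.53 min

ΔT = +0.9 K, ΔS = +4.01 psu (deep − shallow).
Δρ/ρ₀ = −αΔT + βΔS = -1.71 × 10⁻⁴ + 3.208 × 10⁻³ = 3.037 × 10⁻³, so Δρ ≈ 3.110 kg m⁻³.
N² = (g/ρ₀)·Δρ/Δz = g·(Δρ/ρ₀)/Δz = 9.8 × 3.037 × 10⁻³ / 83 = 3.5859 × 10⁻⁴ s⁻².
N = √(3.5859 × 10⁻⁴) = 0.018936 rad s⁻¹ → T = 2π/N = 331.81 s = 5.5302 min ≈ 5.53 min.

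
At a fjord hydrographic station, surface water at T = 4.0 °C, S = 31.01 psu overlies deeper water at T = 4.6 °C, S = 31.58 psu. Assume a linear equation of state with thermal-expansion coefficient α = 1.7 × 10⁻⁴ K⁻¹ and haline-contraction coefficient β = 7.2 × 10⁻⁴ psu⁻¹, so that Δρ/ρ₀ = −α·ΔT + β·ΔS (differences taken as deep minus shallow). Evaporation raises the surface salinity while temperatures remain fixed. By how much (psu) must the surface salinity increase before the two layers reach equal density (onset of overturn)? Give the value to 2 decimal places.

0.43 psu

Neutral buoyancy requires −α(T_deep − T_surf) + β(S_deep − S_surf′) = 0.
S_surf′ = S_deep − (α/β)·ΔT = 31.58 − (1.7 × 10⁻⁴/7.2 × 10⁻⁴)·(+0.6) = 31.4383 psu.
Increase required: 31.4383 − 31.01 = 0.4283 psu.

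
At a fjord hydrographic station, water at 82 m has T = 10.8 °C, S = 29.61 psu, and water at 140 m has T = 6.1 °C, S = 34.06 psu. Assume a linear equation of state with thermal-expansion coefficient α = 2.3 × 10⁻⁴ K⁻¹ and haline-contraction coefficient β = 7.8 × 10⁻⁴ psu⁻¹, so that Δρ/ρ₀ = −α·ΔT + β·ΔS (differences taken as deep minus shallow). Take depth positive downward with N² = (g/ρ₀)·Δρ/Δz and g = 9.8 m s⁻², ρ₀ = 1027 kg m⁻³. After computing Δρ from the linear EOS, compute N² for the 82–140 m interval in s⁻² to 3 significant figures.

7.69 × 10⁻⁴ s⁻²

ΔT = -4.7 K, ΔS = +4.45 psu (deep − shallow).
Δρ/ρ₀ = −αΔT + βΔS = 1.081 × 10⁻³ + 3.471 × 10⁻³ = 4.552 × 10⁻³, so Δρ ≈ 4.675 kg m⁻³.
N² = (g/ρ₀)·Δρ/Δz = g·(Δρ/ρ₀)/Δz = 9.8 × 4.552 × 10⁻³ / 58 = 7.6913 × 10⁻⁴ s⁻² ≈ 7.69 × 10⁻⁴ s⁻².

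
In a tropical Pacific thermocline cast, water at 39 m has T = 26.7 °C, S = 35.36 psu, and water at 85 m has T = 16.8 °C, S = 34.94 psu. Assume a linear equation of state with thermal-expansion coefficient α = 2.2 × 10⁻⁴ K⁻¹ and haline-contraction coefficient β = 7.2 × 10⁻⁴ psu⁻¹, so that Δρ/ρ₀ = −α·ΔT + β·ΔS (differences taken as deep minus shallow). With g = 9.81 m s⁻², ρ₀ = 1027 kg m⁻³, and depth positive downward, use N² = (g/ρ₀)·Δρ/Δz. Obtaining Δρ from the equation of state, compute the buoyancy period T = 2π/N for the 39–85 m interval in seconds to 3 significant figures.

314 s

ΔT = -9.9 K, ΔS = -0.42 psu (deep − shallow).
Δρ/ρ₀ = −αΔT + βΔS = 2.178 × 10⁻³ − 3.024 × 10⁻⁴ = 1.8756 × 10⁻³, so Δρ ≈ 1.926 kg m⁻³.
N² = (g/ρ₀)·Δρ/Δz = g·(Δρ/ρ₀)/Δz = 9.81 × 1.8756 × 10⁻³ / 46 = 3.9999 × 10⁻⁴ s⁻².
N = √(3.9999 × 10⁻⁴) = 0.020000 rad s⁻¹ → T = 2π/N = 314.16 s ≈ 314 s.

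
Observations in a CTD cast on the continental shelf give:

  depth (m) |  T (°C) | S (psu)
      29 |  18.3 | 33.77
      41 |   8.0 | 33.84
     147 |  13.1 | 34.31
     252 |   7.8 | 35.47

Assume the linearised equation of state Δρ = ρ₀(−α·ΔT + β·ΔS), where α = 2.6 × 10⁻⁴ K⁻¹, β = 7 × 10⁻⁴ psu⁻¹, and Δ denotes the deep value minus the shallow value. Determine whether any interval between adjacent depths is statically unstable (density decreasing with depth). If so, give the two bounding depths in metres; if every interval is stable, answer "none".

Evaluate Δρ/ρ₀ = −αΔT + βΔS across each adjacent pair:
  29–41 m: −αΔT+βΔS = −(2.6 × 10⁻⁴)(-10.3)+(7 × 10⁻⁴)(+0.07) = 2.7 × 10⁻³ → stable
  41–147 m: −αΔT+βΔS = −(2.6 × 10⁻⁴)(+5.1)+(7 × 10⁻⁴)(+0.47) = -1.0 × 10⁻³ → UNSTABLE
  147–252 m: −αΔT+βΔS = −(2.6 × 10⁻⁴)(-5.3)+(7 × 10⁻⁴)(+1.16) = 2.2 × 10⁻³ → stable
The 41–147 m interval has Δρ < 0: lighter water underlies denser water.

41–147 m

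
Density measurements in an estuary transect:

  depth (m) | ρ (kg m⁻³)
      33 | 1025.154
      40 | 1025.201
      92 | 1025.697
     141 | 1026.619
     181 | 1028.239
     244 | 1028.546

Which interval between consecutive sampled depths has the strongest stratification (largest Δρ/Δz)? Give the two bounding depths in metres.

Compute the density gradient over each adjacent pair:
  33–40 m: Δρ/Δz = 0.047/7 = 6.7 × 10⁻³ kg m⁻⁴
  40–92 m: Δρ/Δz = 0.496/52 = 9.5 × 10⁻³ kg m⁻⁴
  92–141 m: Δρ/Δz = 0.922/49 = 0.019 kg m⁻⁴
  141–181 m: Δρ/Δz = 1.620/40 = 0.041 kg m⁻⁴
  181–244 m: Δρ/Δz = 0.307/63 = 4.9 × 10⁻³ kg m⁻⁴
The largest gradient is in the 141–181 m interval — the pycnocline.

141–181 m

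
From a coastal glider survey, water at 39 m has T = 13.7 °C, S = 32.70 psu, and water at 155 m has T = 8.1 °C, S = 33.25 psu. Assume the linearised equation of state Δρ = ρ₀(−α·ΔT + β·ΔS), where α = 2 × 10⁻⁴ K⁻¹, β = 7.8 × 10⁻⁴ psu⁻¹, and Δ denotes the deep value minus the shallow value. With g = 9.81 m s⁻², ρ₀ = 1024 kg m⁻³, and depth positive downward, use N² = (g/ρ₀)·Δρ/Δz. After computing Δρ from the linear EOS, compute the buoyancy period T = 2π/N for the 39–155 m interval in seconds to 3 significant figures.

549 s

ΔT = -5.6 K, ΔS = +0.55 psu (deep − shallow).
Δρ/ρ₀ = −αΔT + βΔS = 1.12 × 10⁻³ + 4.29 × 10⁻⁴ = 1.549 × 10⁻³, so Δρ ≈ 1.586 kg m⁻³.
N² = (g/ρ₀)·Δρ/Δz = g·(Δρ/ρ₀)/Δz = 9.81 × 1.549 × 10⁻³ / 116 = 1.3100 × 10⁻⁴ s⁻².
N = √(1.3100 × 10⁻⁴) = 0.011446 rad s⁻¹ → T = 2π/N = 548.94 s ≈ 549 s.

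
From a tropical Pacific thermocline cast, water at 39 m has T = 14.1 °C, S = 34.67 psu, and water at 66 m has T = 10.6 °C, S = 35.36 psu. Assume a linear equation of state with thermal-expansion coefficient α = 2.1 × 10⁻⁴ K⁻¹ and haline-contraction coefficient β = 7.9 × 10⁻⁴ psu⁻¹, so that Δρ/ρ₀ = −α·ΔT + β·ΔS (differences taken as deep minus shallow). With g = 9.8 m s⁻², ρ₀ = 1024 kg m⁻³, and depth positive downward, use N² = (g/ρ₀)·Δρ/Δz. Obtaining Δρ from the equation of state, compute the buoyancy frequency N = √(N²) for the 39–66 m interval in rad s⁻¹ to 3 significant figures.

ΔT = -3.5 K, ΔS = +0.69 psu (deep − shallow).
Δρ/ρ₀ = −αΔT + βΔS = 7.35 × 10⁻⁴ + 5.451 × 10⁻⁴ = 1.2801 × 10⁻³, so Δρ ≈ 1.311 kg m⁻³.
N² = (g/ρ₀)·Δρ/Δz = g·(Δρ/ρ₀)/Δz = 9.8 × 1.2801 × 10⁻³ / 27 = 4.6463 × 10⁻⁴ s⁻².
N = √(4.6463 × 10⁻⁴) = 0.021555 rad s⁻¹ ≈ 0.0216 rad s⁻¹.

0.0216 rad s⁻¹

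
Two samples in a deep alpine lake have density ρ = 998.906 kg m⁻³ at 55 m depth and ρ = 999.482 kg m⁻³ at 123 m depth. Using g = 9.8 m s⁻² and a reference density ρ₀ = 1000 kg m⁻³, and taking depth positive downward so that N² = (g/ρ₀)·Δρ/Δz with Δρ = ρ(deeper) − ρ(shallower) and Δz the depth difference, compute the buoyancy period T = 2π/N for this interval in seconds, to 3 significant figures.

690 s

Δρ = 999.482 − 998.906 = 0.576 kg m⁻³ over Δz = 123 − 55 = 68 m.
N² = (9.8/1000) × (0.576/68) = 8.3012 × 10⁻⁵ s⁻².
N = √(8.3012 × 10⁻⁵) = 9.1111 × 10⁻³ rad s⁻¹, so T = 2π/N = 689.62 s ≈ 690 s.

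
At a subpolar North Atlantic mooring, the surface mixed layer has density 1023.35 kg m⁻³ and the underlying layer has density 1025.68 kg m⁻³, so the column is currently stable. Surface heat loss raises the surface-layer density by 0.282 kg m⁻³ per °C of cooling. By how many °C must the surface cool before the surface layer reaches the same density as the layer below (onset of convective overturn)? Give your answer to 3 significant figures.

Density deficit of the surface layer: 1025.68 − 1023.35 = 2.33 kg m⁻³.
Required change = 2.33 / 0.282 = 8.26 °C.

8.26 °C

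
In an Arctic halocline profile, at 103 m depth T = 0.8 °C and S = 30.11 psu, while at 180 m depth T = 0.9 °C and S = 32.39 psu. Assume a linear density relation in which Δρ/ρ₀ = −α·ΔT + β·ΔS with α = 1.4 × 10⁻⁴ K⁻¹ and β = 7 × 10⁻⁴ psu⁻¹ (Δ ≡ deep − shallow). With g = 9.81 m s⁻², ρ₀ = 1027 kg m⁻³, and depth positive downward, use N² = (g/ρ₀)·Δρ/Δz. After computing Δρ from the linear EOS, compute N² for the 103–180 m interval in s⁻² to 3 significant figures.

ΔT = +0.1 K, ΔS = +2.28 psu (deep − shallow).
Δρ/ρ₀ = −αΔT + βΔS = -1.40 × 10⁻⁵ + 1.596 × 10⁻³ = 1.582 × 10⁻³, so Δρ ≈ 1.625 kg m⁻³.
N² = (g/ρ₀)·Δρ/Δz = g·(Δρ/ρ₀)/Δz = 9.81 × 1.582 × 10⁻³ / 77 = 2.0155 × 10⁻⁴ s⁻² ≈ 2.02 × 10⁻⁴ s⁻².

2.02 × 10⁻⁴ s⁻²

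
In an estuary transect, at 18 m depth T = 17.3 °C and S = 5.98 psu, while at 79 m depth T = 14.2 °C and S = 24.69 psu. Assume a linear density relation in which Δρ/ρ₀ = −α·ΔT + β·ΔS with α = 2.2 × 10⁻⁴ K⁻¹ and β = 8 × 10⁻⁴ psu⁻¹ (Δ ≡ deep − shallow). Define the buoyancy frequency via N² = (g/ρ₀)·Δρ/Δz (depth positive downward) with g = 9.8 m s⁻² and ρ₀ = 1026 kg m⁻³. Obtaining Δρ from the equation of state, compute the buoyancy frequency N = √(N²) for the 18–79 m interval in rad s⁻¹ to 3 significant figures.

0.0501 rad s⁻¹

ΔT = -3.1 K, ΔS = +18.71 psu (deep − shallow).
Δρ/ρ₀ = −αΔT + βΔS = 6.82 × 10⁻⁴ + 0.014968 = 0.01565, so Δρ ≈ 16.06 kg m⁻³.
N² = (g/ρ₀)·Δρ/Δz = g·(Δρ/ρ₀)/Δz = 9.8 × 0.01565 / 61 = 2.5143 × 10⁻³ s⁻².
N = √(2.5143 × 10⁻³) = 0.050143 rad s⁻¹ ≈ 0.0501 rad s⁻¹.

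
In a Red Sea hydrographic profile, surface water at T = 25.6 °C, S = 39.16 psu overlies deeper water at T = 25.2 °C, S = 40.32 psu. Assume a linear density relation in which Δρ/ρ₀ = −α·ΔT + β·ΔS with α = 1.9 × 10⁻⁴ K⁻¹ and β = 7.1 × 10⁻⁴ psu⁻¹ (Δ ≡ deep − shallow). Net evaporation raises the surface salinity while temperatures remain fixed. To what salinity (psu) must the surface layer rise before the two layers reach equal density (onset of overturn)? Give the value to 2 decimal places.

Neutral buoyancy requires −α(T_deep − T_surf) + β(S_deep − S_surf′) = 0.
S_surf′ = S_deep − (α/β)·ΔT = 40.32 − (1.9 × 10⁻⁴/7.1 × 10⁻⁴)·(-0.4) = 40.4270 psu.
Increase required: 40.4270 − 39.16 = 1.2670 psu.

40.43 psu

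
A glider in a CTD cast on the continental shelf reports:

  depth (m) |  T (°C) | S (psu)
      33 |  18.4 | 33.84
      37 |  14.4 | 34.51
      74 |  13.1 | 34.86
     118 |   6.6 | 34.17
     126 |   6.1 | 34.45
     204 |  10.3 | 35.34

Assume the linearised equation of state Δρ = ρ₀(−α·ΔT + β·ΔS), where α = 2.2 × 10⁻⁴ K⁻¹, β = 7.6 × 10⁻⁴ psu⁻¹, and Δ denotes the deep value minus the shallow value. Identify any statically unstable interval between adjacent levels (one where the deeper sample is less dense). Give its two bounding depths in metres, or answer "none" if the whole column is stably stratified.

126–204 m

Evaluate Δρ/ρ₀ = −αΔT + βΔS across each adjacent pair:
  33–37 m: −αΔT+βΔS = −(2.2 × 10⁻⁴)(-4.0)+(7.6 × 10⁻⁴)(+0.67) = 1.4 × 10⁻³ → stable
  37–74 m: −αΔT+βΔS = −(2.2 × 10⁻⁴)(-1.3)+(7.6 × 10⁻⁴)(+0.35) = 5.5 × 10⁻⁴ → stable
  74–118 m: −αΔT+βΔS = −(2.2 × 10⁻⁴)(-6.5)+(7.6 × 10⁻⁴)(-0.69) = 9.1 × 10⁻⁴ → stable
  118–126 m: −αΔT+βΔS = −(2.2 × 10⁻⁴)(-0.5)+(7.6 × 10⁻⁴)(+0.28) = 3.2 × 10⁻⁴ → stable
  126–204 m: −αΔT+βΔS = −(2.2 × 10⁻⁴)(+4.2)+(7.6 × 10⁻⁴)(+0.89) = -2.5 × 10⁻⁴ → UNSTABLE
The 126–204 m interval has Δρ < 0: lighter water underlies denser water.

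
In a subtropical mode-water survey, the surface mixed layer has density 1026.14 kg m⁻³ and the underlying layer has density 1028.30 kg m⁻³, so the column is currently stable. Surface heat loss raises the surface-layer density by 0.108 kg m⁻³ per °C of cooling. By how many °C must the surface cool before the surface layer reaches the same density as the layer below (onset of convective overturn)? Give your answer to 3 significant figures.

Density deficit of the surface layer: 1028.30 − 1026.14 = 2.16 kg m⁻³.
Required change = 2.16 / 0.108 = 20.0 °C.

20.0 °C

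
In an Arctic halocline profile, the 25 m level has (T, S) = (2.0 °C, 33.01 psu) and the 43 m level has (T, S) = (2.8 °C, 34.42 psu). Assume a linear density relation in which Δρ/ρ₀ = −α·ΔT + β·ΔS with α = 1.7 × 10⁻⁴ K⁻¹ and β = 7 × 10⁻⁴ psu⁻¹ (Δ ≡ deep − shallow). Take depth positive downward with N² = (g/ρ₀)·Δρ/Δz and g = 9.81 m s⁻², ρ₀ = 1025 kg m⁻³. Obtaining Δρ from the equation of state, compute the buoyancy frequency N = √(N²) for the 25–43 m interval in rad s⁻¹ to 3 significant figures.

ΔT = +0.8 K, ΔS = +1.41 psu (deep − shallow).
Δρ/ρ₀ = −αΔT + βΔS = -1.36 × 10⁻⁴ + 9.87 × 10⁻⁴ = 8.51 × 10⁻⁴, so Δρ ≈ 0.8723 kg m⁻³.
N² = (g/ρ₀)·Δρ/Δz = g·(Δρ/ρ₀)/Δz = 9.81 × 8.51 × 10⁻⁴ / 18 = 4.6379 × 10⁻⁴ s⁻².
N = √(4.6379 × 10⁻⁴) = 0.021536 rad s⁻¹ ≈ 0.0215 rad s⁻¹.

0.0215 rad s⁻¹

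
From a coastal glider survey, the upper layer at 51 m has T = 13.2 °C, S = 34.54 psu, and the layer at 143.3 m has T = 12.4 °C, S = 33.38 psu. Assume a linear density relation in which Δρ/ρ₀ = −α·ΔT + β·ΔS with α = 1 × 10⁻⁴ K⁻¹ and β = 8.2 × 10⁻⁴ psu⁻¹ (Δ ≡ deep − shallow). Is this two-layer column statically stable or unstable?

ΔT = 12.4 − 13.2 = -0.8 K and ΔS = 33.38 − 34.54 = -1.16 psu (deep − shallow).
−αΔT = 8.00 × 10⁻⁵; βΔS = -9.512 × 10⁻⁴; sum Δρ/ρ₀ = -8.712 × 10⁻⁴.
Δρ/ρ₀ < 0, so Δρ < 0: deeper water is lighter → statically unstable; the column would overturn.

unstable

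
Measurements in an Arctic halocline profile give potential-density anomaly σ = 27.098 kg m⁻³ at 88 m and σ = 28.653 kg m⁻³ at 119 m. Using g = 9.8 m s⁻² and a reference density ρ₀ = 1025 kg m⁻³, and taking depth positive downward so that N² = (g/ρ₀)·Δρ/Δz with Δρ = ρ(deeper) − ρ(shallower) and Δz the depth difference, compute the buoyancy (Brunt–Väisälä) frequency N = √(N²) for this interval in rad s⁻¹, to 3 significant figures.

Δρ = 1028.653 − 1027.098 = 1.555 kg m⁻³ over Δz = 119 − 88 = 31 m.
N² = (9.8/1025) × (1.555/31) = 4.7959 × 10⁻⁴ s⁻².
N = √(4.7959 × 10⁻⁴) = 0.021900 rad s⁻¹ ≈ 0.0219 rad s⁻¹.

0.0219 rad s⁻¹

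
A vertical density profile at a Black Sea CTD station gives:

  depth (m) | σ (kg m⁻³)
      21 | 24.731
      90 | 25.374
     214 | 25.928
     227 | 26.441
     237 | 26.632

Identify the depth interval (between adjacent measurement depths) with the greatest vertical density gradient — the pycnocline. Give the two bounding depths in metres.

Compute the density gradient over each adjacent pair:
  21–90 m: Δρ/Δz = 0.643/69 = 9.3 × 10⁻³ kg m⁻⁴
  90–214 m: Δρ/Δz = 0.554/124 = 4.5 × 10⁻³ kg m⁻⁴
  214–227 m: Δρ/Δz = 0.513/13 = 0.039 kg m⁻⁴
  227–237 m: Δρ/Δz = 0.191/10 = 0.019 kg m⁻⁴
The largest gradient is in the 214–227 m interval — the pycnocline.

214–227 m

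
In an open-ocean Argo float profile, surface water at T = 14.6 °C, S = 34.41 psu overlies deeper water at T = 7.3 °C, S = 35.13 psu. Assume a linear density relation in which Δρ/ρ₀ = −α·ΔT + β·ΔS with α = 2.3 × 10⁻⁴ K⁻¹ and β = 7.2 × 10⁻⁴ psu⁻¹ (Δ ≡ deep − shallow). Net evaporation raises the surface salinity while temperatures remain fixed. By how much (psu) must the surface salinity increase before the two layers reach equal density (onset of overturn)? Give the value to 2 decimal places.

Neutral buoyancy requires −α(T_deep − T_surf) + β(S_deep − S_surf′) = 0.
S_surf′ = S_deep − (α/β)·ΔT = 35.13 − (2.3 × 10⁻⁴/7.2 × 10⁻⁴)·(-7.3) = 37.4619 psu.
Increase required: 37.4619 − 34.41 = 3.0519 psu.

3.05 psu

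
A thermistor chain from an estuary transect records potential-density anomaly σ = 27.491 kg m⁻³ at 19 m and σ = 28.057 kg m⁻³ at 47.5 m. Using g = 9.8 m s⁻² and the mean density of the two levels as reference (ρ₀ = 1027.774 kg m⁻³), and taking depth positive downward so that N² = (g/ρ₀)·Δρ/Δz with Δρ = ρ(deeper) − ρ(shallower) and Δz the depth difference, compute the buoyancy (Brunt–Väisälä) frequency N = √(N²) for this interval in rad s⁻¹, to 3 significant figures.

0.0138 rad s⁻¹

Δρ = 1028.057 − 1027.491 = 0.566 kg m⁻³ over Δz = 47.5 − 19 = 28.5 m.
N² = (9.8/1027.774) × (0.566/28.5) = 1.8937 × 10⁻⁴ s⁻².
N = √(1.8937 × 10⁻⁴) = 0.013761 rad s⁻¹ ≈ 0.0138 rad s⁻¹.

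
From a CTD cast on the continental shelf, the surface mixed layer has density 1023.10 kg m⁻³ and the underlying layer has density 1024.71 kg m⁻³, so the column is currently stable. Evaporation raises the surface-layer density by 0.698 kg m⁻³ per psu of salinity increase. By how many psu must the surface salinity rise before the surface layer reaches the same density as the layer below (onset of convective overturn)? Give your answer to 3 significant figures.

2.31 psu

Density deficit of the surface layer: 1024.71 − 1023.10 = 1.61 kg m⁻³.
Required change = 1.61 / 0.698 = 2.31 psu.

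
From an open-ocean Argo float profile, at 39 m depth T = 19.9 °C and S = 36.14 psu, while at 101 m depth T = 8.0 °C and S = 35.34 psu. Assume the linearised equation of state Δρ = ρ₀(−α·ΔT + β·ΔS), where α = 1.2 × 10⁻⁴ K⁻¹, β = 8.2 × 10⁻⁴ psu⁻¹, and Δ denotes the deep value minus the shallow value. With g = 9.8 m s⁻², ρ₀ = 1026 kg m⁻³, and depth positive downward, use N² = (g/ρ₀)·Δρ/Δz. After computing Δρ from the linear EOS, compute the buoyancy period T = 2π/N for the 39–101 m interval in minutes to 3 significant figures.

ΔT = -11.9 K, ΔS = -0.80 psu (deep − shallow).
Δρ/ρ₀ = −αΔT + βΔS = 1.428 × 10⁻³ − 6.56 × 10⁻⁴ = 7.72 × 10⁻⁴, so Δρ ≈ 0.7921 kg m⁻³.
N² = (g/ρ₀)·Δρ/Δz = g·(Δρ/ρ₀)/Δz = 9.8 × 7.72 × 10⁻⁴ / 62 = 1.2203 × 10⁻⁴ s⁻².
N = √(1.2203 × 10⁻⁴) = 0.011047 rad s⁻¹ → T = 2π/N = 568.77 s = 9.4795 min ≈ 9.48 min.

9.48 min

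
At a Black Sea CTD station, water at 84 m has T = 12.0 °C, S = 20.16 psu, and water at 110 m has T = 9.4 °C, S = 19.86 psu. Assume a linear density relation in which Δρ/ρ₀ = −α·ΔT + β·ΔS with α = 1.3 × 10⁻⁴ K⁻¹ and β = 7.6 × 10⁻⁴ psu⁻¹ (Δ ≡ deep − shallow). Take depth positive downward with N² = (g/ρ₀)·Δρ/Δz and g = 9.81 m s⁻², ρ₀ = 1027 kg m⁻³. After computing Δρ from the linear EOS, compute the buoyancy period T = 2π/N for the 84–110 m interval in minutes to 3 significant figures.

16.3 min

ΔT = -2.6 K, ΔS = -0.30 psu (deep − shallow).
Δρ/ρ₀ = −αΔT + βΔS = 3.38 × 10⁻⁴ − 2.28 × 10⁻⁴ = 1.10 × 10⁻⁴, so Δρ ≈ 0.1130 kg m⁻³.
N² = (g/ρ₀)·Δρ/Δz = g·(Δρ/ρ₀)/Δz = 9.81 × 1.10 × 10⁻⁴ / 26 = 4.1504 × 10⁻⁵ s⁻².
N = √(4.1504 × 10⁻⁵) = 6.4424 × 10⁻³ rad s⁻¹ → T = 2π/N = 975.29 s = 16.255 min ≈ 16.3 min.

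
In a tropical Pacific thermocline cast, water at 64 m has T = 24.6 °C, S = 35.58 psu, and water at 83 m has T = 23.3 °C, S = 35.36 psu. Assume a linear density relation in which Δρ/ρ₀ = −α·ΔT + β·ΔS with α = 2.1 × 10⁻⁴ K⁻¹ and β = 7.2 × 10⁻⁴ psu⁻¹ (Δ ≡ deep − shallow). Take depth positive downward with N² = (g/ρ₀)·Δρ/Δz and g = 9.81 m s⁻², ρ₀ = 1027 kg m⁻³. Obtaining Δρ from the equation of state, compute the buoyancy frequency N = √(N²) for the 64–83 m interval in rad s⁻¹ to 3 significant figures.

ΔT = -1.3 K, ΔS = -0.22 psu (deep − shallow).
Δρ/ρ₀ = −αΔT + βΔS = 2.73 × 10⁻⁴ − 1.584 × 10⁻⁴ = 1.146 × 10⁻⁴, so Δρ ≈ 0.1177 kg m⁻³.
N² = (g/ρ₀)·Δρ/Δz = g·(Δρ/ρ₀)/Δz = 9.81 × 1.146 × 10⁻⁴ / 19 = 5.9170 × 10⁻⁵ s⁻².
N = √(5.9170 × 10⁻⁵) = 7.6922 × 10⁻³ rad s⁻¹ ≈ 7.69 × 10⁻³ rad s⁻¹.

7.69 × 10⁻³ rad s⁻¹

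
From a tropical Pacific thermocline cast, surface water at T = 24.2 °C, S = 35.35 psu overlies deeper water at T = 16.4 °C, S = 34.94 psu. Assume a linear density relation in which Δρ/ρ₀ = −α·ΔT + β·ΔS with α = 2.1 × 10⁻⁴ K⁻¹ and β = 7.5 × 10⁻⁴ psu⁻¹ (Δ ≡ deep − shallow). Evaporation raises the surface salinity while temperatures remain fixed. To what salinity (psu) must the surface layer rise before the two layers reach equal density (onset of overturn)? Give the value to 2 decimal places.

Neutral buoyancy requires −α(T_deep − T_surf) + β(S_deep − S_surf′) = 0.
S_surf′ = S_deep − (α/β)·ΔT = 34.94 − (2.1 × 10⁻⁴/7.5 × 10⁻⁴)·(-7.8) = 37.1240 psu.
Increase required: 37.1240 − 35.35 = 1.7740 psu.

37.12 psu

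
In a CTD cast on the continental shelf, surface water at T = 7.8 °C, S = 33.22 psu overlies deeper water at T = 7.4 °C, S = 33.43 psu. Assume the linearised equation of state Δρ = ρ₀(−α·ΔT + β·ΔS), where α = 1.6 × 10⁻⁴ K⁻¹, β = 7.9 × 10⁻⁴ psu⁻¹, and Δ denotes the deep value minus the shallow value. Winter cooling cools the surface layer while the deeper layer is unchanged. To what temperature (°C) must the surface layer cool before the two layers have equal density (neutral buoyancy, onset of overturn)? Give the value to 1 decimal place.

6.4 °C

Neutral buoyancy requires Δρ = 0, i.e. −α(T_deep − T_surf′) + β(S_deep − S_surf) = 0.
T_surf′ = T_deep − (β/α)·ΔS = 7.4 − (7.9 × 10⁻⁴/1.6 × 10⁻⁴)·(+0.21) = 6.363 °C.
Cooling required: 7.8 − (6.363) = 1.437 °C.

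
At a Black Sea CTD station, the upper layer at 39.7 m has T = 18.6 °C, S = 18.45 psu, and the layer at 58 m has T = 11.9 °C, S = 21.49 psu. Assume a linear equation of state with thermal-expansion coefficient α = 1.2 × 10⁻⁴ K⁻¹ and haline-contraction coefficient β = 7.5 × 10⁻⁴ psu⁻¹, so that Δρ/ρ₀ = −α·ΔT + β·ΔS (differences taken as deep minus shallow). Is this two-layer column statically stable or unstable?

stable

ΔT = 11.9 − 18.6 = -6.7 K and ΔS = 21.49 − 18.45 = +3.04 psu (deep − shallow).
−αΔT = 8.04 × 10⁻⁴; βΔS = 2.28 × 10⁻³; sum Δρ/ρ₀ = 3.084 × 10⁻³.
Δρ/ρ₀ > 0, so Δρ > 0: deeper water is denser → statically stable.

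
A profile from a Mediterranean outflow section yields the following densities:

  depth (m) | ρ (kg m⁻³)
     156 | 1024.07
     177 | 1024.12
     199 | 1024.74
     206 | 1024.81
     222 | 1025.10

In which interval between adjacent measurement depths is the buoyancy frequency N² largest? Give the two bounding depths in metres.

Compute the density gradient over each adjacent pair:
  156–177 m: Δρ/Δz = 0.05/21 = 2.4 × 10⁻³ kg m⁻⁴
  177–199 m: Δρ/Δz = 0.62/22 = 0.028 kg m⁻⁴
  199–206 m: Δρ/Δz = 0.07/7 = 0.010 kg m⁻⁴
  206–222 m: Δρ/Δz = 0.29/16 = 0.018 kg m⁻⁴
The largest gradient is in the 177–199 m interval — the pycnocline.

177–199 m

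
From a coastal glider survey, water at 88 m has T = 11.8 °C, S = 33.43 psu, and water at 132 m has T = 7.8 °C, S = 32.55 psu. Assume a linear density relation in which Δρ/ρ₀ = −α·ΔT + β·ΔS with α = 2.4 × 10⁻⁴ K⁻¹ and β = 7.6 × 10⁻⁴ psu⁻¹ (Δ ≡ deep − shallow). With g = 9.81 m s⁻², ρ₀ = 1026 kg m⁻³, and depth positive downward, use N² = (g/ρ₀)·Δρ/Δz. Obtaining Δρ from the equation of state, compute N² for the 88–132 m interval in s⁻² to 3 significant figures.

ΔT = -4.0 K, ΔS = -0.88 psu (deep − shallow).
Δρ/ρ₀ = −αΔT + βΔS = 9.60 × 10⁻⁴ − 6.688 × 10⁻⁴ = 2.912 × 10⁻⁴, so Δρ ≈ 0.2988 kg m⁻³.
N² = (g/ρ₀)·Δρ/Δz = g·(Δρ/ρ₀)/Δz = 9.81 × 2.912 × 10⁻⁴ / 44 = 6.4924 × 10⁻⁵ s⁻² ≈ 6.49 × 10⁻⁵ s⁻².

6.49 × 10⁻⁵ s⁻²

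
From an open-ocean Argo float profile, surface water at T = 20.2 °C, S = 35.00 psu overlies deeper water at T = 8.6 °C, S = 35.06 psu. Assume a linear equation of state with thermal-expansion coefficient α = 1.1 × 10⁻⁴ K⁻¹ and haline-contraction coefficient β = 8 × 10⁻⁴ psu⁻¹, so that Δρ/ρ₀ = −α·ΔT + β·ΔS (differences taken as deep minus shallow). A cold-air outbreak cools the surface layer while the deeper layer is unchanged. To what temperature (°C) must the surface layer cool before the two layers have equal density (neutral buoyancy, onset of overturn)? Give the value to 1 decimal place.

Neutral buoyancy requires Δρ = 0, i.e. −α(T_deep − T_surf′) + β(S_deep − S_surf) = 0.
T_surf′ = T_deep − (β/α)·ΔS = 8.6 − (8 × 10⁻⁴/1.1 × 10⁻⁴)·(+0.06) = 8.164 °C.
Cooling required: 20.2 − (8.164) = 12.036 °C.

8.2 °C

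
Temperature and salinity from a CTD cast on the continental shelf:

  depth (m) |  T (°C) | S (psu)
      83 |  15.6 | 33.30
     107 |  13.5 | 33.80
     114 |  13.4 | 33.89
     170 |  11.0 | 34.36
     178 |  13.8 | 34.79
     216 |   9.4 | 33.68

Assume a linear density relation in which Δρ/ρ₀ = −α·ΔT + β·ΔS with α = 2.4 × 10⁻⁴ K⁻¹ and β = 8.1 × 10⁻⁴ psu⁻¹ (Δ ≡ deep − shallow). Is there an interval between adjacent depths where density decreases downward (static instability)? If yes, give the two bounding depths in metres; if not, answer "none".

170–178 m

Evaluate Δρ/ρ₀ = −αΔT + βΔS across each adjacent pair:
  83–107 m: −αΔT+βΔS = −(2.4 × 10⁻⁴)(-2.1)+(8.1 × 10⁻⁴)(+0.50) = 9.1 × 10⁻⁴ → stable
  107–114 m: −αΔT+βΔS = −(2.4 × 10⁻⁴)(-0.1)+(8.1 × 10⁻⁴)(+0.09) = 9.7 × 10⁻⁵ → stable
  114–170 m: −αΔT+βΔS = −(2.4 × 10⁻⁴)(-2.4)+(8.1 × 10⁻⁴)(+0.47) = 9.6 × 10⁻⁴ → stable
  170–178 m: −αΔT+βΔS = −(2.4 × 10⁻⁴)(+2.8)+(8.1 × 10⁻⁴)(+0.43) = -3.2 × 10⁻⁴ → UNSTABLE
  178–216 m: −αΔT+βΔS = −(2.4 × 10⁻⁴)(-4.4)+(8.1 × 10⁻⁴)(-1.11) = 1.6 × 10⁻⁴ → stable
The 170–178 m interval has Δρ < 0: lighter water underlies denser water.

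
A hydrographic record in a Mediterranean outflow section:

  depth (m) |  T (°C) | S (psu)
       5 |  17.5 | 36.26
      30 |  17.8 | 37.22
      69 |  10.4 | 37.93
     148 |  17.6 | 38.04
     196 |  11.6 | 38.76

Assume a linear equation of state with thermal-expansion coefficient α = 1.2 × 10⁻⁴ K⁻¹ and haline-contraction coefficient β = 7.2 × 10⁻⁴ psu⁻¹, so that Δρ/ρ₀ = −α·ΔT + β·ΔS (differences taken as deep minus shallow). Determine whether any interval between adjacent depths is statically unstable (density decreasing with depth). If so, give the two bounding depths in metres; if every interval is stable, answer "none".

Evaluate Δρ/ρ₀ = −αΔT + βΔS across each adjacent pair:
  5–30 m: −αΔT+βΔS = −(1.2 × 10⁻⁴)(+0.3)+(7.2 × 10⁻⁴)(+0.96) = 6.6 × 10⁻⁴ → stable
  30–69 m: −αΔT+βΔS = −(1.2 × 10⁻⁴)(-7.4)+(7.2 × 10⁻⁴)(+0.71) = 1.4 × 10⁻³ → stable
  69–148 m: −αΔT+βΔS = −(1.2 × 10⁻⁴)(+7.2)+(7.2 × 10⁻⁴)(+0.11) = -7.8 × 10⁻⁴ → UNSTABLE
  148–196 m: −αΔT+βΔS = −(1.2 × 10⁻⁴)(-6.0)+(7.2 × 10⁻⁴)(+0.72) = 1.2 × 10⁻³ → stable
The 69–148 m interval has Δρ < 0: lighter water underlies denser water.

69–148 m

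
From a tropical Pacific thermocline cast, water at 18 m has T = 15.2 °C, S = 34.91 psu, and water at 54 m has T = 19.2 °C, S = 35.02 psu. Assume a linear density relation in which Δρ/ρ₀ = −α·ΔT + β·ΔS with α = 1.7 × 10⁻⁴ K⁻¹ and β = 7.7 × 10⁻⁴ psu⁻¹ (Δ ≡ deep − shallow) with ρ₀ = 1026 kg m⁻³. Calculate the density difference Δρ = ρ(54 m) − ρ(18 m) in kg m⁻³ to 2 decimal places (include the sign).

ΔT = +4.0 K, ΔS = +0.11 psu (deep − shallow).
Δρ/ρ₀ = −(1.7 × 10⁻⁴)(+4.0) + (7.7 × 10⁻⁴)(+0.11) = -5.953 × 10⁻⁴.
Δρ = 1026 × (-5.953 × 10⁻⁴) = -0.61 kg m⁻³.
Negative Δρ: lighter below, statically unstable.

-0.61 kg m⁻³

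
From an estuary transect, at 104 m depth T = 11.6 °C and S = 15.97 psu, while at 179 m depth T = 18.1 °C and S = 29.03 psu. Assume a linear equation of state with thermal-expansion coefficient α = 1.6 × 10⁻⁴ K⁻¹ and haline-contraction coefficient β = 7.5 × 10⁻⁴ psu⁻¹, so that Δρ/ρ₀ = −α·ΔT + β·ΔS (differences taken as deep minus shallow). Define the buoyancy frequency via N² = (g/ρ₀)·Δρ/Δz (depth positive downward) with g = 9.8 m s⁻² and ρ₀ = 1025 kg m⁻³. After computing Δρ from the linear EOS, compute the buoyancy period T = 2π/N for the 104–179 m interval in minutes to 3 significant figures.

3.10 min

ΔT = +6.5 K, ΔS = +13.06 psu (deep − shallow).
Δρ/ρ₀ = −αΔT + βΔS = -1.04 × 10⁻³ + 9.795 × 10⁻³ = 8.755 × 10⁻³, so Δρ ≈ 8.974 kg m⁻³.
N² = (g/ρ₀)·Δρ/Δz = g·(Δρ/ρ₀)/Δz = 9.8 × 8.755 × 10⁻³ / 75 = 1.1440 × 10⁻³ s⁻².
N = √(1.1440 × 10⁻³) = 0.033823 rad s⁻¹ → T = 2π/N = 185.77 s = 3.0962 min ≈ 3.10 min.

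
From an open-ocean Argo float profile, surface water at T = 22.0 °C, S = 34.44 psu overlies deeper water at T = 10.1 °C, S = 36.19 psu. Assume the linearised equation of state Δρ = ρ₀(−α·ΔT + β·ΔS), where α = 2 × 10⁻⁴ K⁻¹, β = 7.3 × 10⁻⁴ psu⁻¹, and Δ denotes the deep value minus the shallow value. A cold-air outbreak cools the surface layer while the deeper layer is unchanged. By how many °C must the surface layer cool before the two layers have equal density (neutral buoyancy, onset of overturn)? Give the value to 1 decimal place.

18.3 °C

Neutral buoyancy requires Δρ = 0, i.e. −α(T_deep − T_surf′) + β(S_deep − S_surf) = 0.
T_surf′ = T_deep − (β/α)·ΔS = 10.1 − (7.3 × 10⁻⁴/2 × 10⁻⁴)·(+1.75) = 3.713 °C.
Cooling required: 22.0 − (3.713) = 18.287 °C.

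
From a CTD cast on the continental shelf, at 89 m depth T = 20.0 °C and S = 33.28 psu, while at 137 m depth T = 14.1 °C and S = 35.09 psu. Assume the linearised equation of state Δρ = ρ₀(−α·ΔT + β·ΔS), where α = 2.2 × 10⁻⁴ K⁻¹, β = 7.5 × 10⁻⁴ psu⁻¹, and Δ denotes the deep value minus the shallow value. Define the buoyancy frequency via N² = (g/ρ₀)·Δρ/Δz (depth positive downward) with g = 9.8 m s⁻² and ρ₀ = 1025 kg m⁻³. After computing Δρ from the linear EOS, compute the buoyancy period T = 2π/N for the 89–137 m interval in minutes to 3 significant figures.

4.50 min

ΔT = -5.9 K, ΔS = +1.81 psu (deep − shallow).
Δρ/ρ₀ = −αΔT + βΔS = 1.298 × 10⁻³ + 1.3575 × 10⁻³ = 2.6555 × 10⁻³, so Δρ ≈ 2.722 kg m⁻³.
N² = (g/ρ₀)·Δρ/Δz = g·(Δρ/ρ₀)/Δz = 9.8 × 2.6555 × 10⁻³ / 48 = 5.4216 × 10⁻⁴ s⁻².
N = √(5.4216 × 10⁻⁴) = 0.023284 rad s⁻¹ → T = 2π/N = 269.85 s = 4.4975 min ≈ 4.50 min.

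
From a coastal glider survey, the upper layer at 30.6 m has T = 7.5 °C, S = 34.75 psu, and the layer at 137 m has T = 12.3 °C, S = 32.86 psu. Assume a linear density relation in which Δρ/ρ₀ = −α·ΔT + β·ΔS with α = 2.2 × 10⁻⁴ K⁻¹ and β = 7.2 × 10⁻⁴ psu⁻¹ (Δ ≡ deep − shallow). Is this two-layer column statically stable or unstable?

ΔT = 12.3 − 7.5 = +4.8 K and ΔS = 32.86 − 34.75 = -1.89 psu (deep − shallow).
−αΔT = -1.056 × 10⁻³; βΔS = -1.3608 × 10⁻³; sum Δρ/ρ₀ = -2.4168 × 10⁻³.
Δρ/ρ₀ < 0, so Δρ < 0: deeper water is lighter → statically unstable; the column would overturn.

unstable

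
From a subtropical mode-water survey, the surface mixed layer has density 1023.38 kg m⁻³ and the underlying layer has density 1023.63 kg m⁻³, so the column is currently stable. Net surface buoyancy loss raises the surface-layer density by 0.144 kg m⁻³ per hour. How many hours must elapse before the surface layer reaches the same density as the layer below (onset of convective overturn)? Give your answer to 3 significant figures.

1.74 hours

Density deficit of the surface layer: 1023.63 − 1023.38 = 0.25 kg m⁻³.
Required change = 0.25 / 0.144 = 1.74 hours.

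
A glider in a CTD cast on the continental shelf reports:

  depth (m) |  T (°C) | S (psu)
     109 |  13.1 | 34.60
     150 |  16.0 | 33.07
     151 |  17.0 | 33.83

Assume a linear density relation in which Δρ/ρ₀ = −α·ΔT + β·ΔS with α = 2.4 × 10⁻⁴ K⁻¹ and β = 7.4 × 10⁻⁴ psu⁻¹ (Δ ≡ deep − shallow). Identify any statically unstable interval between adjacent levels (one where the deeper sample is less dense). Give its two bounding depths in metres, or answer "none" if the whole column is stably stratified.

109–150 m

Evaluate Δρ/ρ₀ = −αΔT + βΔS across each adjacent pair:
  109–150 m: −αΔT+βΔS = −(2.4 × 10⁻⁴)(+2.9)+(7.4 × 10⁻⁴)(-1.53) = -1.8 × 10⁻³ → UNSTABLE
  150–151 m: −αΔT+βΔS = −(2.4 × 10⁻⁴)(+1.0)+(7.4 × 10⁻⁴)(+0.76) = 3.2 × 10⁻⁴ → stable
The 109–150 m interval has Δρ < 0: lighter water underlies denser water.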